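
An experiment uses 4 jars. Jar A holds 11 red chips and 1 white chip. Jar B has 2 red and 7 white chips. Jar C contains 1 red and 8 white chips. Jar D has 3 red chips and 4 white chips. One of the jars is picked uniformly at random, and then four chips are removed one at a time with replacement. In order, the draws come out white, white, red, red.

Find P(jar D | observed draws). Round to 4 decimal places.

Under each hypothesis, the probability of the observed sequence is: P(data | jar A) = (1/12)(1/12)(11/12)(11/12) = 0.0058353; P(data | jar B) = (7/9)(7/9)(2/9)(2/9) = 0.029873; P(data | jar C) = (8/9)(8/9)(1/9)(1/9) = 0.0097546; P(data | jar D) = (4/7)(4/7)(3/7)(3/7) = 0.059975.
The prior-weighted likelihoods are 1/4 · 0.0058353 = 0.0014588, 1/4 · 0.029873 = 0.0074684, 1/4 · 0.0097546 = 0.0024387, 1/4 · 0.059975 = 0.014994; summing to 0.02636.
Therefore the posterior P(jar D | data) = (0.014994) / (0.02636) = 0.56882.

0.5688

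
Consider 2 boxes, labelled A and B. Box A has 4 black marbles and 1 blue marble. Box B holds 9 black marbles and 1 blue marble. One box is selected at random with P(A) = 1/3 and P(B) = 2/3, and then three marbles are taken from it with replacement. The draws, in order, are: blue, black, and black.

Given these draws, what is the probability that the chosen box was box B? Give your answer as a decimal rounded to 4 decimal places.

0.5586

Under each hypothesis, the probability of the observed sequence is: P(data | box A) = (1/5)(4/5)(4/5) = 16/125; P(data | box B) = (1/10)(9/10)(9/10) = 81/1000.
The prior-weighted likelihoods are 1/3 · 16/125 = 16/375, 2/3 · 81/1000 = 27/500; with total 29/300.
Hence P(box B | data) = (27/500) / (29/300) = 81/145.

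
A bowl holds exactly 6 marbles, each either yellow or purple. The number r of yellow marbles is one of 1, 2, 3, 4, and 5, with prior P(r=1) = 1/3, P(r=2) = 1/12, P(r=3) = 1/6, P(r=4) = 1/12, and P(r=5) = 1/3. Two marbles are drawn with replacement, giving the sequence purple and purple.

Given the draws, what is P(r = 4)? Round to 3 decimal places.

For each hypothesis, P(data | H) works out to: P(data | r = 1) = (5/6)(5/6) = 25/36; P(data | r = 2) = (4/6)(4/6) = 4/9; P(data | r = 3) = (3/6)(3/6) = 1/4; P(data | r = 4) = (2/6)(2/6) = 1/9; P(data | r = 5) = (1/6)(1/6) = 1/36.
The prior-weighted likelihoods are 1/3 · 25/36 = 25/108, 1/12 · 4/9 = 1/27, 1/6 · 1/4 = 1/24, 1/12 · 1/9 = 1/108, 1/3 · 1/36 = 1/108; these sum to 71/216.
Hence P(r = 4 | data) = (1/108) / (71/216) = 2/71.

0.028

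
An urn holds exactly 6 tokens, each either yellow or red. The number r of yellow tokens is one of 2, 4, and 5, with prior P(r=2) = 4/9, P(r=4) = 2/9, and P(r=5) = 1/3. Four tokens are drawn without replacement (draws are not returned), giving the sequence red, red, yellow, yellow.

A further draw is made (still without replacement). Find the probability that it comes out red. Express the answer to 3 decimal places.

Compute the likelihood of the observed sequence for each case: P(data | r = 2) = (4/6)(3/5)(2/4)(1/3) = 1/15; P(data | r = 4) = (2/6)(1/5)(4/4)(3/3) = 1/15; P(data | r = 5) = (1/6)(0/5) = 0.
Weighting by the prior gives 4/9 · 1/15 = 4/135, 2/9 · 1/15 = 2/135, 1/3 · 0 = 0; with total 2/45.
The posterior is then P(r = 2 | data) = 2/3, P(r = 4 | data) = 1/3, P(r = 5 | data) = 0.
Averaging over the posterior, P(red next | data) = (1)(2/3) + (0)(1/3) = 2/3.

0.667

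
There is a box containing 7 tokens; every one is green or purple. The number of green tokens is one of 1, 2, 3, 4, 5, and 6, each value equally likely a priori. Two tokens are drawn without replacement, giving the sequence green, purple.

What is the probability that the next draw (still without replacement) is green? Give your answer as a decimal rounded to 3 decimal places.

0.500

The likelihood of the observed sequence under each hypothesis: P(data | r = 1) = (1/7)(6/6) = 1/7; P(data | r = 2) = (2/7)(5/6) = 5/21; P(data | r = 3) = (3/7)(4/6) = 2/7; P(data | r = 4) = (4/7)(3/6) = 2/7; P(data | r = 5) = (5/7)(2/6) = 5/21; P(data | r = 6) = (6/7)(1/6) = 1/7.
Weighting by the prior gives 1/6 · 1/7 = 1/42, 1/6 · 5/21 = 5/126, 1/6 · 2/7 = 1/21, 1/6 · 2/7 = 1/21, 1/6 · 5/21 = 5/126, 1/6 · 1/7 = 1/42; these sum to 2/9.
Normalising, the posterior is P(r = 1 | data) = 3/28, P(r = 2 | data) = 5/28, P(r = 3 | data) = 3/14, P(r = 4 | data) = 3/14, P(r = 5 | data) = 5/28, P(r = 6 | data) = 3/28.
Averaging over the posterior, P(green next | data) = (0)(3/28) + (1/5)(5/28) + (2/5)(3/14) + (3/5)(3/14) + (4/5)(5/28) + (1)(3/28) = 1/2.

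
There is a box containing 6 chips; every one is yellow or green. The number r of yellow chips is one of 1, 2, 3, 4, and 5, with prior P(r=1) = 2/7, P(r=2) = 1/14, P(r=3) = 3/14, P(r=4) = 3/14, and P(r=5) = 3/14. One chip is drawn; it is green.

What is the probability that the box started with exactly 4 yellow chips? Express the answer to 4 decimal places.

The likelihood of this draw under each hypothesis: P(data | r = 1) = (5/6) = 5/6; P(data | r = 2) = (4/6) = 2/3; P(data | r = 3) = (3/6) = 1/2; P(data | r = 4) = (2/6) = 1/3; P(data | r = 5) = (1/6) = 1/6.
The prior-weighted likelihoods are 2/7 · 5/6 = 5/21, 1/14 · 2/3 = 1/21, 3/14 · 1/2 = 3/28, 3/14 · 1/3 = 1/14, 3/14 · 1/6 = 1/28; with total 1/2.
Therefore the posterior P(r = 4 | data) = (1/14) / (1/2) = 1/7.

0.1429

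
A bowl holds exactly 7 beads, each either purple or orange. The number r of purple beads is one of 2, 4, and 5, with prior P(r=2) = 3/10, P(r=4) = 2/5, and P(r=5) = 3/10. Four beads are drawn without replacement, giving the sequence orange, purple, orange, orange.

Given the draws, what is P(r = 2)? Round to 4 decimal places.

0.7895

For each hypothesis, P(data | H) works out to: P(data | r = 2) = (5/7)(2/6)(4/5)(3/4) = 1/7; P(data | r = 4) = (3/7)(4/6)(2/5)(1/4) = 1/35; P(data | r = 5) = (2/7)(5/6)(1/5)(0/4) = 0.
The prior-weighted likelihoods are 3/10 · 1/7 = 3/70, 2/5 · 1/35 = 2/175, 3/10 · 0 = 0; summing to 19/350.
Therefore the posterior P(r = 2 | data) = (3/70) / (19/350) = 15/19.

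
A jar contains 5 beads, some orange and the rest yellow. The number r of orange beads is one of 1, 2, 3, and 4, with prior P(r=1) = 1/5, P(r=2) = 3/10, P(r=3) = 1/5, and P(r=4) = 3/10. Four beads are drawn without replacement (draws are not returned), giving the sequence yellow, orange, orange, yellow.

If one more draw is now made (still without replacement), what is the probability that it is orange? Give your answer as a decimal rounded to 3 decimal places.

0.400

The likelihood of the observed sequence under each hypothesis: P(data | r = 1) = (4/5)(1/4)(0/3) = 0; P(data | r = 2) = (3/5)(2/4)(1/3)(2/2) = 1/10; P(data | r = 3) = (2/5)(3/4)(2/3)(1/2) = 1/10; P(data | r = 4) = (1/5)(4/4)(3/3)(0/2) = 0.
Multiplying each by its prior: 1/5 · 0 = 0, 3/10 · 1/10 = 3/100, 1/5 · 1/10 = 1/50, 3/10 · 0 = 0; with total 1/20.
Dividing through by the total gives posterior P(r = 1 | data) = 0, P(r = 2 | data) = 3/5, P(r = 3 | data) = 2/5, P(r = 4 | data) = 0.
Averaging over the posterior, P(orange next | data) = (0)(3/5) + (1)(2/5) = 2/5.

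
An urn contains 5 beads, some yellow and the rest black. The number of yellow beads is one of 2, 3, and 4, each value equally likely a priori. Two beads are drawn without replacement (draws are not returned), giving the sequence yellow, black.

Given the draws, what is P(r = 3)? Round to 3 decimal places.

0.375

Compute the likelihood of the observed sequence for each case: P(data | r = 2) = (2/5)(3/4) = 3/10; P(data | r = 3) = (3/5)(2/4) = 3/10; P(data | r = 4) = (4/5)(1/4) = 1/5.
The prior-weighted likelihoods are 1/3 · 3/10 = 1/10, 1/3 · 3/10 = 1/10, 1/3 · 1/5 = 1/15; these sum to 4/15.
By Bayes' rule, P(r = 3 | data) = (1/10) / (4/15) = 3/8.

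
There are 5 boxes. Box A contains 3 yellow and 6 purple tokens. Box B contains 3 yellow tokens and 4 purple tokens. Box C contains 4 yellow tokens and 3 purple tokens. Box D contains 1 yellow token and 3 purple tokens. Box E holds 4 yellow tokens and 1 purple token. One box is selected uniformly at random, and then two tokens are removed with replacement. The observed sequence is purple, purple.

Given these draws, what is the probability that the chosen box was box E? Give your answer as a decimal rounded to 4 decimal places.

Compute the likelihood of the observed sequence for each case: P(data | box A) = (6/9)(6/9) = 0.44444; P(data | box B) = (4/7)(4/7) = 0.32653; P(data | box C) = (3/7)(3/7) = 0.18367; P(data | box D) = (3/4)(3/4) = 0.5625; P(data | box E) = (1/5)(1/5) = 0.04.
The prior-weighted likelihoods are 1/5 · 0.44444 = 0.088889, 1/5 · 0.32653 = 0.065306, 1/5 · 0.18367 = 0.036735, 1/5 · 0.5625 = 0.1125, 1/5 · 0.04 = 0.008; these sum to 0.31143.
Hence P(box E | data) = (0.008) / (0.31143) = 0.025688.

0.0257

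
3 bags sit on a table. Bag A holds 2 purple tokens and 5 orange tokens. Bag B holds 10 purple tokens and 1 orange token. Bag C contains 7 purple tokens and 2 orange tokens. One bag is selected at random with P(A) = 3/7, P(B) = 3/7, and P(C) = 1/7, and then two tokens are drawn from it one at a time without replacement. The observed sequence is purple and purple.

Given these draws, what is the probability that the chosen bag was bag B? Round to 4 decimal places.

Compute the likelihood of the observed sequence for each case: P(data | bag A) = (2/7)(1/6) = 0.047619; P(data | bag B) = (10/11)(9/10) = 0.81818; P(data | bag C) = (7/9)(6/8) = 0.58333.
Multiplying each by its prior: 3/7 · 0.047619 = 0.020408, 3/7 · 0.81818 = 0.35065, 1/7 · 0.58333 = 0.083333; with total 0.45439.
By Bayes' rule, P(bag B | data) = (0.35065) / (0.45439) = 0.77169.

0.7717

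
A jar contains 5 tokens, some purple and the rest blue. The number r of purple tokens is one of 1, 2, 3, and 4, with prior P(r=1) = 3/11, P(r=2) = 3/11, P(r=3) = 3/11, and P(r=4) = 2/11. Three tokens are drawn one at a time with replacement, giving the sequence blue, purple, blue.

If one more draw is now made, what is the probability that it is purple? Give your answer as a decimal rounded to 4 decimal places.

Under each hypothesis, the probability of the observed sequence is: P(data | r = 1) = (4/5)(1/5)(4/5) = 0.128; P(data | r = 2) = (3/5)(2/5)(3/5) = 0.144; P(data | r = 3) = (2/5)(3/5)(2/5) = 0.096; P(data | r = 4) = (1/5)(4/5)(1/5) = 0.032.
Weighting by the prior gives 3/11 · 0.128 = 0.034909, 3/11 · 0.144 = 0.039273, 3/11 · 0.096 = 0.026182, 2/11 · 0.032 = 0.0058182; with total 0.10618.
The posterior is then P(r = 1 | data) = 0.32877, P(r = 2 | data) = 0.36986, P(r = 3 | data) = 0.24658, P(r = 4 | data) = 0.054795.
So P(purple next | data) = Σ P(purple next | H) P(H | data) = (1/5)(0.32877) + (2/5)(0.36986) + (3/5)(0.24658) + (4/5)(0.054795) = 0.40548.

0.4055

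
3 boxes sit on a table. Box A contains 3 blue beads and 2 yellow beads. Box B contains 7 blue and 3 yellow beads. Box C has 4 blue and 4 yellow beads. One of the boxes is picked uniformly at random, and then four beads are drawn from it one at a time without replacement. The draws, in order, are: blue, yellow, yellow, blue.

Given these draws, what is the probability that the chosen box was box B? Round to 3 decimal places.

0.212

For each hypothesis, P(data | H) works out to: P(data | box A) = (3/5)(2/4)(1/3)(2/2) = 1/10; P(data | box B) = (7/10)(3/9)(2/8)(6/7) = 1/20; P(data | box C) = (4/8)(4/7)(3/6)(3/5) = 3/35.
Multiplying each by its prior: 1/3 · 1/10 = 1/30, 1/3 · 1/20 = 1/60, 1/3 · 3/35 = 1/35; with total 11/140.
Therefore the posterior P(box B | data) = (1/60) / (11/140) = 7/33.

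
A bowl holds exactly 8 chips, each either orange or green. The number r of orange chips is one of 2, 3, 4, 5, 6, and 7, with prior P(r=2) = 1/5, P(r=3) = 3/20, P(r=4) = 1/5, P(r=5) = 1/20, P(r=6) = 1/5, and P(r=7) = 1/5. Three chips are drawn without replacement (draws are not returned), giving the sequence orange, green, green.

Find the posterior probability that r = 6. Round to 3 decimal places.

Under each hypothesis, the probability of the observed sequence is: P(data | r = 2) = (2/8)(6/7)(5/6) = 5/28; P(data | r = 3) = (3/8)(5/7)(4/6) = 5/28; P(data | r = 4) = (4/8)(4/7)(3/6) = 1/7; P(data | r = 5) = (5/8)(3/7)(2/6) = 5/56; P(data | r = 6) = (6/8)(2/7)(1/6) = 1/28; P(data | r = 7) = (7/8)(1/7)(0/6) = 0.
Multiplying each by its prior: 1/5 · 5/28 = 1/28, 3/20 · 5/28 = 3/112, 1/5 · 1/7 = 1/35, 1/20 · 5/56 = 1/224, 1/5 · 1/28 = 1/140, 1/5 · 0 = 0; with total 23/224.
Hence P(r = 6 | data) = (1/140) / (23/224) = 8/115.

0.070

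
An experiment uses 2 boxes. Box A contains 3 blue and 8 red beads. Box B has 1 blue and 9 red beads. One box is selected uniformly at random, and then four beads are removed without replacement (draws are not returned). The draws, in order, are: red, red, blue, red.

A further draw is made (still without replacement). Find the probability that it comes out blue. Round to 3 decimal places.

0.160

For each hypothesis, P(data | H) works out to: P(data | box A) = (8/11)(7/10)(3/9)(6/8) = 7/55; P(data | box B) = (9/10)(8/9)(1/8)(7/7) = 1/10.
Weighting by the prior gives 1/2 · 7/55 = 7/110, 1/2 · 1/10 = 1/20; these sum to 5/44.
Dividing through by the total gives posterior P(box A | data) = 14/25, P(box B | data) = 11/25.
So P(blue next | data) = Σ P(blue next | H) P(H | data) = (2/7)(14/25) + (0)(11/25) = 4/25.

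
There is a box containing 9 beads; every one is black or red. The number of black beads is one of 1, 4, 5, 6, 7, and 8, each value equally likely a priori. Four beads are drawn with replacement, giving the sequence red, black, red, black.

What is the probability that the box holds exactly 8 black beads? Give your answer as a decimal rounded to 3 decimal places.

0.044

Under each hypothesis, the probability of the observed sequence is: P(data | r = 1) = (8/9)(1/9)(8/9)(1/9) = 0.0097546; P(data | r = 4) = (5/9)(4/9)(5/9)(4/9) = 0.060966; P(data | r = 5) = (4/9)(5/9)(4/9)(5/9) = 0.060966; P(data | r = 6) = (3/9)(6/9)(3/9)(6/9) = 0.049383; P(data | r = 7) = (2/9)(7/9)(2/9)(7/9) = 0.029873; P(data | r = 8) = (1/9)(8/9)(1/9)(8/9) = 0.0097546.
Weighting by the prior gives 1/6 · 0.0097546 = 0.0016258, 1/6 · 0.060966 = 0.010161, 1/6 · 0.060966 = 0.010161, 1/6 · 0.049383 = 0.0082305, 1/6 · 0.029873 = 0.0049789, 1/6 · 0.0097546 = 0.0016258; these sum to 0.036783.
So P(r = 8 | data) = (0.0016258) / (0.036783) = 0.044199.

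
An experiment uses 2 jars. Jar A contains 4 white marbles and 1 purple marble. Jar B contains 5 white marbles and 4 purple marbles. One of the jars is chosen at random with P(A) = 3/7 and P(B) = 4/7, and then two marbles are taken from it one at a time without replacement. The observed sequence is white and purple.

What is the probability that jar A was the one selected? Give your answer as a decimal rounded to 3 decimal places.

Under each hypothesis, the probability of the observed sequence is: P(data | jar A) = (4/5)(1/4) = 1/5; P(data | jar B) = (5/9)(4/8) = 5/18.
The prior-weighted likelihoods are 3/7 · 1/5 = 3/35, 4/7 · 5/18 = 10/63; summing to 11/45.
So P(jar A | data) = (3/35) / (11/45) = 27/77.

0.351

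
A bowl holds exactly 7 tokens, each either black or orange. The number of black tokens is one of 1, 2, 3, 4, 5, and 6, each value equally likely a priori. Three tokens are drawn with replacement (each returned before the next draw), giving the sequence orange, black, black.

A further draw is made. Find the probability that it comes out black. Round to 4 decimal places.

Under each hypothesis, the probability of the observed sequence is: P(data | r = 1) = (6/7)(1/7)(1/7) = 0.017493; P(data | r = 2) = (5/7)(2/7)(2/7) = 0.058309; P(data | r = 3) = (4/7)(3/7)(3/7) = 0.10496; P(data | r = 4) = (3/7)(4/7)(4/7) = 0.13994; P(data | r = 5) = (2/7)(5/7)(5/7) = 0.14577; P(data | r = 6) = (1/7)(6/7)(6/7) = 0.10496.
The prior-weighted likelihoods are 1/6 · 0.017493 = 0.0029155, 1/6 · 0.058309 = 0.0097182, 1/6 · 0.10496 = 0.017493, 1/6 · 0.13994 = 0.023324, 1/6 · 0.14577 = 0.024295, 1/6 · 0.10496 = 0.017493; summing to 0.095238.
Dividing through by the total gives posterior P(r = 1 | data) = 0.030612, P(r = 2 | data) = 0.10204, P(r = 3 | data) = 0.18367, P(r = 4 | data) = 0.2449, P(r = 5 | data) = 0.2551, P(r = 6 | data) = 0.18367.
So P(black next | data) = Σ P(black next | H) P(H | data) = (1/7)(0.030612) + (2/7)(0.10204) + (3/7)(0.18367) + (4/7)(0.2449) + (5/7)(0.2551) + (6/7)(0.18367) = 0.59184.

0.5918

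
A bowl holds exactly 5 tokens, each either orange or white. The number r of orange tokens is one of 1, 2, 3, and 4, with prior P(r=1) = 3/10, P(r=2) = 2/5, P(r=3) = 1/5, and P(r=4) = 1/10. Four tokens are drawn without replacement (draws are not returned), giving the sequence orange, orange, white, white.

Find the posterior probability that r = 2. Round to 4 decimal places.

Under each hypothesis, the probability of the observed sequence is: P(data | r = 1) = (1/5)(0/4) = 0; P(data | r = 2) = (2/5)(1/4)(3/3)(2/2) = 1/10; P(data | r = 3) = (3/5)(2/4)(2/3)(1/2) = 1/10; P(data | r = 4) = (4/5)(3/4)(1/3)(0/2) = 0.
The prior-weighted likelihoods are 3/10 · 0 = 0, 2/5 · 1/10 = 1/25, 1/5 · 1/10 = 1/50, 1/10 · 0 = 0; these sum to 3/50.
Therefore the posterior P(r = 2 | data) = (1/25) / (3/50) = 2/3.

0.6667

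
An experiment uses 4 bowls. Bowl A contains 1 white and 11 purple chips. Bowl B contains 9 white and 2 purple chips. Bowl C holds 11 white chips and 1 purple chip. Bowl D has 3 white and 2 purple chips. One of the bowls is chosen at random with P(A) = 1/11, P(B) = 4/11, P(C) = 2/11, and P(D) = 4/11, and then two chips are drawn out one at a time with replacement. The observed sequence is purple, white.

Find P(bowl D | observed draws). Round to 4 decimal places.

0.5381

Compute the likelihood of the observed sequence for each case: P(data | bowl A) = (11/12)(1/12) = 0.076389; P(data | bowl B) = (2/11)(9/11) = 0.14876; P(data | bowl C) = (1/12)(11/12) = 0.076389; P(data | bowl D) = (2/5)(3/5) = 0.24.
Multiplying each by its prior: 1/11 · 0.076389 = 0.0069444, 4/11 · 0.14876 = 0.054095, 2/11 · 0.076389 = 0.013889, 4/11 · 0.24 = 0.087273; summing to 0.1622.
Hence P(bowl D | data) = (0.087273) / (0.1622) = 0.53805.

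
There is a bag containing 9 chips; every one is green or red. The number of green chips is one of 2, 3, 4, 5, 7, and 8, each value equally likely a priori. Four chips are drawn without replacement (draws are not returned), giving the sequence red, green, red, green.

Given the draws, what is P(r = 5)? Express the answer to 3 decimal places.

For each hypothesis, P(data | H) works out to: P(data | r = 2) = (7/9)(2/8)(6/7)(1/6) = 1/36; P(data | r = 3) = (6/9)(3/8)(5/7)(2/6) = 5/84; P(data | r = 4) = (5/9)(4/8)(4/7)(3/6) = 5/63; P(data | r = 5) = (4/9)(5/8)(3/7)(4/6) = 5/63; P(data | r = 7) = (2/9)(7/8)(1/7)(6/6) = 1/36; P(data | r = 8) = (1/9)(8/8)(0/7) = 0.
Weighting by the prior gives 1/6 · 1/36 = 1/216, 1/6 · 5/84 = 5/504, 1/6 · 5/63 = 5/378, 1/6 · 5/63 = 5/378, 1/6 · 1/36 = 1/216, 1/6 · 0 = 0; these sum to 23/504.
By Bayes' rule, P(r = 5 | data) = (5/378) / (23/504) = 20/69.

0.290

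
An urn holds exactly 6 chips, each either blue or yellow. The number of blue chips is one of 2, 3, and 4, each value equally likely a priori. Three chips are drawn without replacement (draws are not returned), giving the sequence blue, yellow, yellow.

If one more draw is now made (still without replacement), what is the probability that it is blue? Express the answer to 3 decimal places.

0.560

Under each hypothesis, the probability of the observed sequence is: P(data | r = 2) = (2/6)(4/5)(3/4) = 1/5; P(data | r = 3) = (3/6)(3/5)(2/4) = 3/20; P(data | r = 4) = (4/6)(2/5)(1/4) = 1/15.
The prior-weighted likelihoods are 1/3 · 1/5 = 1/15, 1/3 · 3/20 = 1/20, 1/3 · 1/15 = 1/45; summing to 5/36.
The posterior is then P(r = 2 | data) = 12/25, P(r = 3 | data) = 9/25, P(r = 4 | data) = 4/25.
The predictive probability is P(blue next | data) = (1/3)(12/25) + (2/3)(9/25) + (1)(4/25) = 14/25.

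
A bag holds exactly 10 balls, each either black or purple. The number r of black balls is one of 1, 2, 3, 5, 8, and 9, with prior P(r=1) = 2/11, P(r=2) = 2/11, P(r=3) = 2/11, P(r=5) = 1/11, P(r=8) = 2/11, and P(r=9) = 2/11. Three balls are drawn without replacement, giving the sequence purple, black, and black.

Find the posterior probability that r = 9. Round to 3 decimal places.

0.247

Under each hypothesis, the probability of the observed sequence is: P(data | r = 1) = (9/10)(1/9)(0/8) = 0; P(data | r = 2) = (8/10)(2/9)(1/8) = 1/45; P(data | r = 3) = (7/10)(3/9)(2/8) = 7/120; P(data | r = 5) = (5/10)(5/9)(4/8) = 5/36; P(data | r = 8) = (2/10)(8/9)(7/8) = 7/45; P(data | r = 9) = (1/10)(9/9)(8/8) = 1/10.
Weighting by the prior gives 2/11 · 0 = 0, 2/11 · 1/45 = 2/495, 2/11 · 7/120 = 7/660, 1/11 · 5/36 = 5/396, 2/11 · 7/45 = 14/495, 2/11 · 1/10 = 1/55; these sum to 73/990.
Hence P(r = 9 | data) = (1/55) / (73/990) = 18/73.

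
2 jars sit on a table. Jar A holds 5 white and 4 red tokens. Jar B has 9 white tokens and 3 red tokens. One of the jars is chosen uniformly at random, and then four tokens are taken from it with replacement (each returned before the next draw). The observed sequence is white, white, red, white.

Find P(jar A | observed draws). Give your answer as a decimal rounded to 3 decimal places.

0.419

The likelihood of the observed sequence under each hypothesis: P(data | jar A) = (5/9)(5/9)(4/9)(5/9) = 0.076208; P(data | jar B) = (9/12)(9/12)(3/12)(9/12) = 0.10547.
Weighting by the prior gives 1/2 · 0.076208 = 0.038104, 1/2 · 0.10547 = 0.052734; these sum to 0.090838.
So P(jar A | data) = (0.038104) / (0.090838) = 0.41947.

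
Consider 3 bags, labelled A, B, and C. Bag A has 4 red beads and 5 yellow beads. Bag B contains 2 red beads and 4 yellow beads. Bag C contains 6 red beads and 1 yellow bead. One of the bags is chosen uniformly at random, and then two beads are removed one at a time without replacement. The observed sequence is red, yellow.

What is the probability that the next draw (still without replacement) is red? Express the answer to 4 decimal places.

Compute the likelihood of the observed sequence for each case: P(data | bag A) = (4/9)(5/8) = 0.27778; P(data | bag B) = (2/6)(4/5) = 0.26667; P(data | bag C) = (6/7)(1/6) = 0.14286.
The prior-weighted likelihoods are 1/3 · 0.27778 = 0.092593, 1/3 · 0.26667 = 0.088889, 1/3 · 0.14286 = 0.047619; summing to 0.2291.
Dividing through by the total gives posterior P(bag A | data) = 0.40416, P(bag B | data) = 0.38799, P(bag C | data) = 0.20785.
Averaging over the posterior, P(red next | data) = (3/7)(0.40416) + (1/4)(0.38799) + (1)(0.20785) = 0.47806.

0.4781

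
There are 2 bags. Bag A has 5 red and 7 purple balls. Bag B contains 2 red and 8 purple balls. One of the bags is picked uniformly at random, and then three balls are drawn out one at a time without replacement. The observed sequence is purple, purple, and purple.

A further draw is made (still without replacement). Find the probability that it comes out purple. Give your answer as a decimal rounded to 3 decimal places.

For each hypothesis, P(data | H) works out to: P(data | bag A) = (7/12)(6/11)(5/10) = 0.15909; P(data | bag B) = (8/10)(7/9)(6/8) = 0.46667.
Weighting by the prior gives 1/2 · 0.15909 = 0.079545, 1/2 · 0.46667 = 0.23333; summing to 0.31288.
Dividing through by the total gives posterior P(bag A | data) = 0.25424, P(bag B | data) = 0.74576.
So P(purple next | data) = Σ P(purple next | H) P(H | data) = (4/9)(0.25424) + (5/7)(0.74576) = 0.64568.

0.646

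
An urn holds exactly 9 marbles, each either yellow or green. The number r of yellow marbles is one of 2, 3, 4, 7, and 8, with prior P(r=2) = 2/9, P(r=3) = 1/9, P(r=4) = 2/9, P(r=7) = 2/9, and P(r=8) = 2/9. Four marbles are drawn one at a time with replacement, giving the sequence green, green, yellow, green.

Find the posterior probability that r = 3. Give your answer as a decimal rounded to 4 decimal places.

0.2058

Under each hypothesis, the probability of the observed sequence is: P(data | r = 2) = (7/9)(7/9)(2/9)(7/9) = 0.10456; P(data | r = 3) = (6/9)(6/9)(3/9)(6/9) = 0.098765; P(data | r = 4) = (5/9)(5/9)(4/9)(5/9) = 0.076208; P(data | r = 7) = (2/9)(2/9)(7/9)(2/9) = 0.0085353; P(data | r = 8) = (1/9)(1/9)(8/9)(1/9) = 0.0012193.
The prior-weighted likelihoods are 2/9 · 0.10456 = 0.023235, 1/9 · 0.098765 = 0.010974, 2/9 · 0.076208 = 0.016935, 2/9 · 0.0085353 = 0.0018967, 2/9 · 0.0012193 = 0.00027096; with total 0.053312.
Hence P(r = 3 | data) = (0.010974) / (0.053312) = 0.20584.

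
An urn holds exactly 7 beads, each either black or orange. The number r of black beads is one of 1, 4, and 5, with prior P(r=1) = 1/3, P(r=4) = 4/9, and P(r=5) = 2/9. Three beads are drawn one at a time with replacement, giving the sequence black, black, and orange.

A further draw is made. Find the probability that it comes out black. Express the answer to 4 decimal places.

The likelihood of the observed sequence under each hypothesis: P(data | r = 1) = (1/7)(1/7)(6/7) = 0.017493; P(data | r = 4) = (4/7)(4/7)(3/7) = 0.13994; P(data | r = 5) = (5/7)(5/7)(2/7) = 0.14577.
Multiplying each by its prior: 1/3 · 0.017493 = 0.0058309, 4/9 · 0.13994 = 0.062196, 2/9 · 0.14577 = 0.032394; summing to 0.10042.
The posterior is then P(r = 1 | data) = 0.058065, P(r = 4 | data) = 0.61935, P(r = 5 | data) = 0.32258.
Averaging over the posterior, P(black next | data) = (1/7)(0.058065) + (4/7)(0.61935) + (5/7)(0.32258) = 0.59263.

0.5926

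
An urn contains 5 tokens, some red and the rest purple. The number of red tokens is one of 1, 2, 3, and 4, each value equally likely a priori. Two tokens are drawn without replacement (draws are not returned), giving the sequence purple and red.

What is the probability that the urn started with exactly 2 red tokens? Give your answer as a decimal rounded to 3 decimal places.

0.300

For each hypothesis, P(data | H) works out to: P(data | r = 1) = (4/5)(1/4) = 1/5; P(data | r = 2) = (3/5)(2/4) = 3/10; P(data | r = 3) = (2/5)(3/4) = 3/10; P(data | r = 4) = (1/5)(4/4) = 1/5.
The prior-weighted likelihoods are 1/4 · 1/5 = 1/20, 1/4 · 3/10 = 3/40, 1/4 · 3/10 = 3/40, 1/4 · 1/5 = 1/20; with total 1/4.
So P(r = 2 | data) = (3/40) / (1/4) = 3/10.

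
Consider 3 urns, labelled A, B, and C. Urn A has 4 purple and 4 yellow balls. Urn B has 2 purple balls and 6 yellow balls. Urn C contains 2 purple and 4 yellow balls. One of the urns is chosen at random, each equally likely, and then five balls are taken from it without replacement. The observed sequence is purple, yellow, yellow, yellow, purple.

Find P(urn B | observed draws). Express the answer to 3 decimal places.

Under each hypothesis, the probability of the observed sequence is: P(data | urn A) = (4/8)(4/7)(3/6)(2/5)(3/4) = 0.042857; P(data | urn B) = (2/8)(6/7)(5/6)(4/5)(1/4) = 0.035714; P(data | urn C) = (2/6)(4/5)(3/4)(2/3)(1/2) = 0.066667.
The prior-weighted likelihoods are 1/3 · 0.042857 = 0.014286, 1/3 · 0.035714 = 0.011905, 1/3 · 0.066667 = 0.022222; with total 0.048413.
Hence P(urn B | data) = (0.011905) / (0.048413) = 0.2459.

0.246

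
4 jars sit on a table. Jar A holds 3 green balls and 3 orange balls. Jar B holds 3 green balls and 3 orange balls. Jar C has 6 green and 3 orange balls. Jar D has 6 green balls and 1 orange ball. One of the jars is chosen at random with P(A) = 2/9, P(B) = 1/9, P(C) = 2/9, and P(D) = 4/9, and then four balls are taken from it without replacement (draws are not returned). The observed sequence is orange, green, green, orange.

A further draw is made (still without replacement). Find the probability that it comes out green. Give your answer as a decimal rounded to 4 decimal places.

The likelihood of the observed sequence under each hypothesis: P(data | jar A) = (3/6)(3/5)(2/4)(2/3) = 1/10; P(data | jar B) = (3/6)(3/5)(2/4)(2/3) = 1/10; P(data | jar C) = (3/9)(6/8)(5/7)(2/6) = 5/84; P(data | jar D) = (1/7)(6/6)(5/5)(0/4) = 0.
Weighting by the prior gives 2/9 · 1/10 = 1/45, 1/9 · 1/10 = 1/90, 2/9 · 5/84 = 5/378, 4/9 · 0 = 0; these sum to 44/945.
Dividing through by the total gives posterior P(jar A | data) = 21/44, P(jar B | data) = 21/88, P(jar C | data) = 25/88, P(jar D | data) = 0.
The predictive probability is P(green next | data) = (1/2)(21/44) + (1/2)(21/88) + (4/5)(25/88) = 103/176.

0.5852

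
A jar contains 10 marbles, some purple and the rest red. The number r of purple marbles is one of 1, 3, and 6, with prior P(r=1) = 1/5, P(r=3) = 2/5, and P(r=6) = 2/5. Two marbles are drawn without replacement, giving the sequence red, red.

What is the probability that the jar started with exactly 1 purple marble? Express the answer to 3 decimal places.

For each hypothesis, P(data | H) works out to: P(data | r = 1) = (9/10)(8/9) = 4/5; P(data | r = 3) = (7/10)(6/9) = 7/15; P(data | r = 6) = (4/10)(3/9) = 2/15.
Weighting by the prior gives 1/5 · 4/5 = 4/25, 2/5 · 7/15 = 14/75, 2/5 · 2/15 = 4/75; these sum to 2/5.
So P(r = 1 | data) = (4/25) / (2/5) = 2/5.

0.400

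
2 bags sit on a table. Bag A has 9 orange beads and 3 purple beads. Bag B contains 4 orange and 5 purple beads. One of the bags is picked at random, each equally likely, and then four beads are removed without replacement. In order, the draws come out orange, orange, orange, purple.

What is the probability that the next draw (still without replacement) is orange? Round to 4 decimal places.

Under each hypothesis, the probability of the observed sequence is: P(data | bag A) = (9/12)(8/11)(7/10)(3/9) = 0.12727; P(data | bag B) = (4/9)(3/8)(2/7)(5/6) = 0.039683.
The prior-weighted likelihoods are 1/2 · 0.12727 = 0.063636, 1/2 · 0.039683 = 0.019841; summing to 0.083478.
The posterior is then P(bag A | data) = 0.76232, P(bag B | data) = 0.23768.
The predictive probability is P(orange next | data) = (3/4)(0.76232) + (1/5)(0.23768) = 0.61927.

0.6193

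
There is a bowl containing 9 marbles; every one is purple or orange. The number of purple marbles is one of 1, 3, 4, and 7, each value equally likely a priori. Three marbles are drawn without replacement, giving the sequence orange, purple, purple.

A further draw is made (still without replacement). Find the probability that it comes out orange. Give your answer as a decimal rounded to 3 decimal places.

Under each hypothesis, the probability of the observed sequence is: P(data | r = 1) = (8/9)(1/8)(0/7) = 0; P(data | r = 3) = (6/9)(3/8)(2/7) = 1/14; P(data | r = 4) = (5/9)(4/8)(3/7) = 5/42; P(data | r = 7) = (2/9)(7/8)(6/7) = 1/6.
Weighting by the prior gives 1/4 · 0 = 0, 1/4 · 1/14 = 1/56, 1/4 · 5/42 = 5/168, 1/4 · 1/6 = 1/24; with total 5/56.
Dividing through by the total gives posterior P(r = 1 | data) = 0, P(r = 3 | data) = 1/5, P(r = 4 | data) = 1/3, P(r = 7 | data) = 7/15.
Averaging over the posterior, P(orange next | data) = (5/6)(1/5) + (2/3)(1/3) + (1/6)(7/15) = 7/15.

0.467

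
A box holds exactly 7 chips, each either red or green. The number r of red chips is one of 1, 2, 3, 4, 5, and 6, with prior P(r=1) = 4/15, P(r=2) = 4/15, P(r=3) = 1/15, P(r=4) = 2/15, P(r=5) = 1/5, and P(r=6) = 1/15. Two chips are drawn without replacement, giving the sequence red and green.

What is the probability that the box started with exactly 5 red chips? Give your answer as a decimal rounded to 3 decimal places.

Compute the likelihood of the observed sequence for each case: P(data | r = 1) = (1/7)(6/6) = 1/7; P(data | r = 2) = (2/7)(5/6) = 5/21; P(data | r = 3) = (3/7)(4/6) = 2/7; P(data | r = 4) = (4/7)(3/6) = 2/7; P(data | r = 5) = (5/7)(2/6) = 5/21; P(data | r = 6) = (6/7)(1/6) = 1/7.
The prior-weighted likelihoods are 4/15 · 1/7 = 4/105, 4/15 · 5/21 = 4/63, 1/15 · 2/7 = 2/105, 2/15 · 2/7 = 4/105, 1/5 · 5/21 = 1/21, 1/15 · 1/7 = 1/105; these sum to 68/315.
Hence P(r = 5 | data) = (1/21) / (68/315) = 15/68.

0.221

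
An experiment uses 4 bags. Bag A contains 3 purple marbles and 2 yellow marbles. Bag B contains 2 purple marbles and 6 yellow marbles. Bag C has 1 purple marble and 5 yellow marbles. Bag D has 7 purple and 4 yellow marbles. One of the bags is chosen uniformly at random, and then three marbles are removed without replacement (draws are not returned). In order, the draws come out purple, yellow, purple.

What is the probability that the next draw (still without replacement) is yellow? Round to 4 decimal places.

0.4917

Compute the likelihood of the observed sequence for each case: P(data | bag A) = (3/5)(2/4)(2/3) = 0.2; P(data | bag B) = (2/8)(6/7)(1/6) = 0.035714; P(data | bag C) = (1/6)(5/5)(0/4) = 0; P(data | bag D) = (7/11)(4/10)(6/9) = 0.1697.
Weighting by the prior gives 1/4 · 0.2 = 0.05, 1/4 · 0.035714 = 0.0089286, 1/4 · 0 = 0, 1/4 · 0.1697 = 0.042424; with total 0.10135.
Normalising, the posterior is P(bag A | data) = 0.49333, P(bag B | data) = 0.088094, P(bag C | data) = 0, P(bag D | data) = 0.41858.
So P(yellow next | data) = Σ P(yellow next | H) P(H | data) = (1/2)(0.49333) + (1)(0.088094) + (3/8)(0.41858) = 0.49172.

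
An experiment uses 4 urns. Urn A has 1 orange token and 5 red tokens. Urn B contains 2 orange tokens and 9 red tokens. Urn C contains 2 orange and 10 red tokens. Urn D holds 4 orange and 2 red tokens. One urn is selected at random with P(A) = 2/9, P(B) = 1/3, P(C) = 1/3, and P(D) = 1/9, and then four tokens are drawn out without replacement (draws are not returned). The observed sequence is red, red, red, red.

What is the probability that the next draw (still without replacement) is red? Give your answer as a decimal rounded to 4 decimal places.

0.6827

Compute the likelihood of the observed sequence for each case: P(data | urn A) = (5/6)(4/5)(3/4)(2/3) = 0.33333; P(data | urn B) = (9/11)(8/10)(7/9)(6/8) = 0.38182; P(data | urn C) = (10/12)(9/11)(8/10)(7/9) = 0.42424; P(data | urn D) = (2/6)(1/5)(0/4) = 0.
Weighting by the prior gives 2/9 · 0.33333 = 0.074074, 1/3 · 0.38182 = 0.12727, 1/3 · 0.42424 = 0.14141, 1/9 · 0 = 0; summing to 0.34276.
Normalising, the posterior is P(urn A | data) = 0.21611, P(urn B | data) = 0.37132, P(urn C | data) = 0.41257, P(urn D | data) = 0.
The predictive probability is P(red next | data) = (1/2)(0.21611) + (5/7)(0.37132) + (3/4)(0.41257) = 0.68271.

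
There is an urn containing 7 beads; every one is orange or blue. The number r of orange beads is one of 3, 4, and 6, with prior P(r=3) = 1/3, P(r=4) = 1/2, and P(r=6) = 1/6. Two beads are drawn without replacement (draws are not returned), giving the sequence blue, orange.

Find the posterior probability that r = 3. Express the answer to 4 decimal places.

0.3636

For each hypothesis, P(data | H) works out to: P(data | r = 3) = (4/7)(3/6) = 2/7; P(data | r = 4) = (3/7)(4/6) = 2/7; P(data | r = 6) = (1/7)(6/6) = 1/7.
Multiplying each by its prior: 1/3 · 2/7 = 2/21, 1/2 · 2/7 = 1/7, 1/6 · 1/7 = 1/42; with total 11/42.
Therefore the posterior P(r = 3 | data) = (2/21) / (11/42) = 4/11.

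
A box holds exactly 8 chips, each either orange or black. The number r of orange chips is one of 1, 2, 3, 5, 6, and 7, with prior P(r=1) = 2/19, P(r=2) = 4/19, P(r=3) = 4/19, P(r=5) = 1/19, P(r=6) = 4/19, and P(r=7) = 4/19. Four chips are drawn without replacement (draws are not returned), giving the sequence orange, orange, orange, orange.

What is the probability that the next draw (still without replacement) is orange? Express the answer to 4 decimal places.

For each hypothesis, P(data | H) works out to: P(data | r = 1) = (1/8)(0/7) = 0; P(data | r = 2) = (2/8)(1/7)(0/6) = 0; P(data | r = 3) = (3/8)(2/7)(1/6)(0/5) = 0; P(data | r = 5) = (5/8)(4/7)(3/6)(2/5) = 1/14; P(data | r = 6) = (6/8)(5/7)(4/6)(3/5) = 3/14; P(data | r = 7) = (7/8)(6/7)(5/6)(4/5) = 1/2.
The prior-weighted likelihoods are 2/19 · 0 = 0, 4/19 · 0 = 0, 4/19 · 0 = 0, 1/19 · 1/14 = 1/266, 4/19 · 3/14 = 6/133, 4/19 · 1/2 = 2/19; with total 41/266.
The posterior is then P(r = 1 | data) = 0, P(r = 2 | data) = 0, P(r = 3 | data) = 0, P(r = 5 | data) = 1/41, P(r = 6 | data) = 12/41, P(r = 7 | data) = 28/41.
Averaging over the posterior, P(orange next | data) = (1/4)(1/41) + (1/2)(12/41) + (3/4)(28/41) = 109/164.

0.6646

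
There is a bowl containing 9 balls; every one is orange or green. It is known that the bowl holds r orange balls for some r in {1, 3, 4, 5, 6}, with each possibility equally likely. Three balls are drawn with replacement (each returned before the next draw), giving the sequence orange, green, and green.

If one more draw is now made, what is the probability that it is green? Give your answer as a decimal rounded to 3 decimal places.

The likelihood of the observed sequence under each hypothesis: P(data | r = 1) = (1/9)(8/9)(8/9) = 0.087791; P(data | r = 3) = (3/9)(6/9)(6/9) = 0.14815; P(data | r = 4) = (4/9)(5/9)(5/9) = 0.13717; P(data | r = 5) = (5/9)(4/9)(4/9) = 0.10974; P(data | r = 6) = (6/9)(3/9)(3/9) = 0.074074.
Multiplying each by its prior: 1/5 · 0.087791 = 0.017558, 1/5 · 0.14815 = 0.02963, 1/5 · 0.13717 = 0.027435, 1/5 · 0.10974 = 0.021948, 1/5 · 0.074074 = 0.014815; these sum to 0.11139.
Normalising, the posterior is P(r = 1 | data) = 0.15764, P(r = 3 | data) = 0.26601, P(r = 4 | data) = 0.24631, P(r = 5 | data) = 0.19704, P(r = 6 | data) = 0.133.
The predictive probability is P(green next | data) = (8/9)(0.15764) + (2/3)(0.26601) + (5/9)(0.24631) + (4/9)(0.19704) + (1/3)(0.133) = 0.58621.

0.586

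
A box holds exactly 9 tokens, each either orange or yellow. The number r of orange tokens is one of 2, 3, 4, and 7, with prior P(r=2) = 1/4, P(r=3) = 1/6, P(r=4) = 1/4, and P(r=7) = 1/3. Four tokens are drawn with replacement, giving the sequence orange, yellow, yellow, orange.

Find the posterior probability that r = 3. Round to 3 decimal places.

Under each hypothesis, the probability of the observed sequence is: P(data | r = 2) = (2/9)(7/9)(7/9)(2/9) = 0.029873; P(data | r = 3) = (3/9)(6/9)(6/9)(3/9) = 0.049383; P(data | r = 4) = (4/9)(5/9)(5/9)(4/9) = 0.060966; P(data | r = 7) = (7/9)(2/9)(2/9)(7/9) = 0.029873.
The prior-weighted likelihoods are 1/4 · 0.029873 = 0.0074684, 1/6 · 0.049383 = 0.0082305, 1/4 · 0.060966 = 0.015242, 1/3 · 0.029873 = 0.0099578; summing to 0.040898.
By Bayes' rule, P(r = 3 | data) = (0.0082305) / (0.040898) = 0.20124.

0.201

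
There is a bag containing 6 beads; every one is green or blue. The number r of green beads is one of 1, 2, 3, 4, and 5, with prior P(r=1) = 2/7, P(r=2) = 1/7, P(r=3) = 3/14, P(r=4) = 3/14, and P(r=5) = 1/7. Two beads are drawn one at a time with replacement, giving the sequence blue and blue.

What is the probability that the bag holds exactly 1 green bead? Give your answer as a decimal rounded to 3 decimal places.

0.578

Compute the likelihood of the observed sequence for each case: P(data | r = 1) = (5/6)(5/6) = 25/36; P(data | r = 2) = (4/6)(4/6) = 4/9; P(data | r = 3) = (3/6)(3/6) = 1/4; P(data | r = 4) = (2/6)(2/6) = 1/9; P(data | r = 5) = (1/6)(1/6) = 1/36.
The prior-weighted likelihoods are 2/7 · 25/36 = 25/126, 1/7 · 4/9 = 4/63, 3/14 · 1/4 = 3/56, 3/14 · 1/9 = 1/42, 1/7 · 1/36 = 1/252; these sum to 173/504.
Hence P(r = 1 | data) = (25/126) / (173/504) = 100/173.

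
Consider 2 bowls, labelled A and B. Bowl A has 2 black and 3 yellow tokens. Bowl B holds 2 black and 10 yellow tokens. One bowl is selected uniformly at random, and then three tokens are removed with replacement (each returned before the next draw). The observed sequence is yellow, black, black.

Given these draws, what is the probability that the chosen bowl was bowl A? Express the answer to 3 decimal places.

0.806

For each hypothesis, P(data | H) works out to: P(data | bowl A) = (3/5)(2/5)(2/5) = 0.096; P(data | bowl B) = (10/12)(2/12)(2/12) = 0.023148.
Multiplying each by its prior: 1/2 · 0.096 = 0.048, 1/2 · 0.023148 = 0.011574; with total 0.059574.
So P(bowl A | data) = (0.048) / (0.059574) = 0.80572.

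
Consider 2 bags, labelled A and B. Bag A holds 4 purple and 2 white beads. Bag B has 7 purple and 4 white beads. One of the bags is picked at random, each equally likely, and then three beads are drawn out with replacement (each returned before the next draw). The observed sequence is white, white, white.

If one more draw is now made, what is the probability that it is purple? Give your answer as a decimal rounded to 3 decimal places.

Under each hypothesis, the probability of the observed sequence is: P(data | bag A) = (2/6)(2/6)(2/6) = 0.037037; P(data | bag B) = (4/11)(4/11)(4/11) = 0.048084.
Weighting by the prior gives 1/2 · 0.037037 = 0.018519, 1/2 · 0.048084 = 0.024042; summing to 0.042561.
The posterior is then P(bag A | data) = 0.43511, P(bag B | data) = 0.56489.
So P(purple next | data) = Σ P(purple next | H) P(H | data) = (2/3)(0.43511) + (7/11)(0.56489) = 0.64955.

0.650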